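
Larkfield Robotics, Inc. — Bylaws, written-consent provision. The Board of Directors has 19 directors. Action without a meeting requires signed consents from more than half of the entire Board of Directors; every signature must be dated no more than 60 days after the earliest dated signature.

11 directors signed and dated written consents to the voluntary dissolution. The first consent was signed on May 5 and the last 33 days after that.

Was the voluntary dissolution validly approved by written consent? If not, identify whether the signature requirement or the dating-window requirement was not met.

Signatures required: more than half of 19 — a majority of 19 is 10, so 10 needed; 11 signed. Sufficient.
Dating window: the latest signature is 33 days after the earliest; the limit is 60 days. Within the window.

Effective — both the signature and dating-window requirements are satisfied.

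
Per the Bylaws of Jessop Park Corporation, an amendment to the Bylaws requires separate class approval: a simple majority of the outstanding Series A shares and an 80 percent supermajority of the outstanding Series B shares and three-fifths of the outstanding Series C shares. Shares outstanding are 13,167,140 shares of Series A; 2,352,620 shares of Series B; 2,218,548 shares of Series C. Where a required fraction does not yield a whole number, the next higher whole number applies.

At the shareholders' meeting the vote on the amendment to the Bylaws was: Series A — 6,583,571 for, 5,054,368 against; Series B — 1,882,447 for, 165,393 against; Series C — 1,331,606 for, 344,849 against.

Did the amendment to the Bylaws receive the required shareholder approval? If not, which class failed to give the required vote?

Series A: a majority of 13167140 is 6583571; 6,583,571 required, 6,583,571 in favor — approved.
Series B: 4/5 of 2352620 = 1882096; 1,882,096 required, 1,882,447 in favor — approved.
Series C: 3/5 of 2218548 = 1331128.80, rounded up to 1331129; 1,331,129 required, 1,331,606 in favor — approved.

Approved — every class gave the required vote.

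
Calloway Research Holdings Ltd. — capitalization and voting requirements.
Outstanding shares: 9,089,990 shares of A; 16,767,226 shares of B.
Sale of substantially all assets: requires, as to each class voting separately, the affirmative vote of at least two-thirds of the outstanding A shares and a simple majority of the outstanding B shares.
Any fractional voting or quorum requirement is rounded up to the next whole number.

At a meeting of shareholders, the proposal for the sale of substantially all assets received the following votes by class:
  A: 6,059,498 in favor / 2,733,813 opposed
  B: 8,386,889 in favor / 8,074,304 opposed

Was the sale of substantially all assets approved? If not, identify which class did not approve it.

Not approved — the A shares did not give the required vote.

A: 2/3 of 9089990 = 6059993.33, rounded up to 6059994; 6,059,994 required, 6,059,498 in favor — not approved.
B: a majority of 16767226 is 8383614; 8,383,614 required, 8,386,889 in favor — approved.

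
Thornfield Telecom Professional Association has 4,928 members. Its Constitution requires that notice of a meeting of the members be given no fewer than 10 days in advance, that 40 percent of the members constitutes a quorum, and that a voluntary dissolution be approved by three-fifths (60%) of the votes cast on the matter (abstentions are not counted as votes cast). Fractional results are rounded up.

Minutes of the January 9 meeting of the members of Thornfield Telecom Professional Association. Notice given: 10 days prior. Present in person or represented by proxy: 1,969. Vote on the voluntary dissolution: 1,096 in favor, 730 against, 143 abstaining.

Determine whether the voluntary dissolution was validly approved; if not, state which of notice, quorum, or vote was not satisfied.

Notice: 10 days given; 10 required. Satisfied.
Quorum: 40% of 4,928 = 1,971.20, rounded up to 1,972; 1,969 present. Not satisfied.
Vote: requires three-fifths of the votes cast (1,969 − 143 abstaining = 1,826); 3/5 of 1826 = 1095.60, rounded up to 1096, so 1,096 needed; 1,096 in favor. Satisfied.

Invalid — quorum requirement not satisfied.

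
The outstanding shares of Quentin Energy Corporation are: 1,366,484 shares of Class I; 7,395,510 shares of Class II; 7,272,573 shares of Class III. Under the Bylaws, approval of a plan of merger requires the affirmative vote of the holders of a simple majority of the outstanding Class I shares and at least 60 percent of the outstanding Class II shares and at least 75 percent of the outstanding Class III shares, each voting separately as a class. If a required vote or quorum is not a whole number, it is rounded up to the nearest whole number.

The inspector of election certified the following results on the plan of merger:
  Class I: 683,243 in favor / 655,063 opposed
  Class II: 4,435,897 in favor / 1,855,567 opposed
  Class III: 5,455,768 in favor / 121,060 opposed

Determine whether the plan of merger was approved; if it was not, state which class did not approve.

Class I: a majority of 1366484 is 683243; 683,243 required, 683,243 in favor — approved.
Class II: 3/5 of 7395510 = 4437306; 4,437,306 required, 4,435,897 in favor — not approved.
Class III: 3/4 of 7272573 = 5454429.75, rounded up to 5454430; 5,454,430 required, 5,455,768 in favor — approved.

Not approved — the Class II shares did not give the required vote.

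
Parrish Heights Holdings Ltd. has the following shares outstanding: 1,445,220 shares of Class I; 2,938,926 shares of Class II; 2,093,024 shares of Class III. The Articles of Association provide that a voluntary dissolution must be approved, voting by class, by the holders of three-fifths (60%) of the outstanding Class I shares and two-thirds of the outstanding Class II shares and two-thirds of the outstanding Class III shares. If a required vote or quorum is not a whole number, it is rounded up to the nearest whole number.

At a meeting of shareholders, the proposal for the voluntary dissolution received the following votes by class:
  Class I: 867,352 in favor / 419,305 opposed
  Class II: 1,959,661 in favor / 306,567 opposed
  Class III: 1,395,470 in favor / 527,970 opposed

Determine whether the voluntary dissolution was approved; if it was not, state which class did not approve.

Approved — every class gave the required vote.

Class I: 3/5 of 1445220 = 867132; 867,132 required, 867,352 in favor — approved.
Class II: 2/3 of 2938926 = 1959284; 1,959,284 required, 1,959,661 in favor — approved.
Class III: 2/3 of 2093024 = 1395349.33, rounded up to 1395350; 1,395,350 required, 1,395,470 in favor — approved.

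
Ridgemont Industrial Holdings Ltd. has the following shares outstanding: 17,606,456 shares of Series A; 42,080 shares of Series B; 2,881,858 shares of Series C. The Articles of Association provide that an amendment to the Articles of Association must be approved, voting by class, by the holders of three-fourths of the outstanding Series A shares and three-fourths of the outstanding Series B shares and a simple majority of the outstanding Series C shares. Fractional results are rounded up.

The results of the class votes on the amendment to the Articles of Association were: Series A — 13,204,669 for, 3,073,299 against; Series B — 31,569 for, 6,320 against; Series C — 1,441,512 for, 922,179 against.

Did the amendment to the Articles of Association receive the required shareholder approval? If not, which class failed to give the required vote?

Not approved — the Series A shares did not give the required vote.

Series A: 3/4 of 17606456 = 13204842; 13,204,842 required, 13,204,669 in favor — not approved.
Series B: 3/4 of 42080 = 31560; 31,560 required, 31,569 in favor — approved.
Series C: a majority of 2881858 is 1440930; 1,440,930 required, 1,441,512 in favor — approved.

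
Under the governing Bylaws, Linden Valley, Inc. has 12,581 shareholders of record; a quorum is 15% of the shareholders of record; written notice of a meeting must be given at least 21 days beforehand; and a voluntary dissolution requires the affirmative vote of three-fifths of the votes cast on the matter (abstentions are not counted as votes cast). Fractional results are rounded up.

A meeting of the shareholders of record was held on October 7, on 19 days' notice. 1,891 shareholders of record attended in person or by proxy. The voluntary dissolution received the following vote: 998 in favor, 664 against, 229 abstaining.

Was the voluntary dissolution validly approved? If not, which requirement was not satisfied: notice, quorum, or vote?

Notice: 19 days given; 21 required. Not satisfied.
Quorum: 15% of 12,581 = 1,887.15, rounded up to 1,888; 1,891 present. Satisfied.
Vote: requires three-fifths of the votes cast (1,891 − 229 abstaining = 1,662); 3/5 of 1662 = 997.20, rounded up to 998, so 998 needed; 998 in favor. Satisfied.

Invalid — notice requirement not satisfied.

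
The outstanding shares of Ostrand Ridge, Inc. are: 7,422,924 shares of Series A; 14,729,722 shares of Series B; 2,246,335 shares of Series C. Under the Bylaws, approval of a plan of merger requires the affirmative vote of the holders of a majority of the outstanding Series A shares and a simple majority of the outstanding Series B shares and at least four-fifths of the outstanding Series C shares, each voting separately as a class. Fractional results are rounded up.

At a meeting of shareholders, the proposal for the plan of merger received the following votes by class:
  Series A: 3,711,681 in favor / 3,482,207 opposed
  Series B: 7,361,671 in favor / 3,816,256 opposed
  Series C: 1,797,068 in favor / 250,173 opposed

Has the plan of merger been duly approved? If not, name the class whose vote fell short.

Not approved — the Series B shares did not give the required vote.

Series A: a majority of 7422924 is 3711463; 3,711,463 required, 3,711,681 in favor — approved.
Series B: a majority of 14729722 is 7364862; 7,364,862 required, 7,361,671 in favor — not approved.
Series C: 4/5 of 2246335 = 1797068; 1,797,068 required, 1,797,068 in favor — approved.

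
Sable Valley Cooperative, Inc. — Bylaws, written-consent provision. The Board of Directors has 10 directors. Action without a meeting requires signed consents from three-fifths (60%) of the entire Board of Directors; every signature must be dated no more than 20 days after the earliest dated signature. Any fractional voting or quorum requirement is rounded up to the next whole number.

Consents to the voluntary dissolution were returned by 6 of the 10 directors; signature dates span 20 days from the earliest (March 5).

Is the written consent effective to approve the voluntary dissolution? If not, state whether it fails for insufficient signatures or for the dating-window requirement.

Effective — both the signature and dating-window requirements are satisfied.

Signatures required: three-fifths (60%) of 10 — 3/5 of 10 = 6, so 6 needed; 6 signed. Sufficient.
Dating window: the latest signature is 20 days after the earliest; the limit is 20 days. Within the window.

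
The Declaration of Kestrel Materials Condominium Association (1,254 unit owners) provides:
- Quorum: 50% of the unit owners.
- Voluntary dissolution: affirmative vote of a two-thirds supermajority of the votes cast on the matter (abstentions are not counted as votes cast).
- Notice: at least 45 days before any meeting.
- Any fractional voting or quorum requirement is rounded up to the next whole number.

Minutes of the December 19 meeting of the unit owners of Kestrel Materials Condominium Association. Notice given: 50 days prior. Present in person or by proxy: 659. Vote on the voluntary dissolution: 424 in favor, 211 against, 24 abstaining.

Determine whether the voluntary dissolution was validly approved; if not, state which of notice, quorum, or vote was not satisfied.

Notice: 50 days given; 45 required. Satisfied.
Quorum: 50% of 1,254 = 627; 659 present. Satisfied.
Vote: requires two-thirds of the votes cast (659 − 24 abstaining = 635); 2/3 of 635 = 423.33, rounded up to 424, so 424 needed; 424 in favor. Satisfied.

Valid — all requirements satisfied.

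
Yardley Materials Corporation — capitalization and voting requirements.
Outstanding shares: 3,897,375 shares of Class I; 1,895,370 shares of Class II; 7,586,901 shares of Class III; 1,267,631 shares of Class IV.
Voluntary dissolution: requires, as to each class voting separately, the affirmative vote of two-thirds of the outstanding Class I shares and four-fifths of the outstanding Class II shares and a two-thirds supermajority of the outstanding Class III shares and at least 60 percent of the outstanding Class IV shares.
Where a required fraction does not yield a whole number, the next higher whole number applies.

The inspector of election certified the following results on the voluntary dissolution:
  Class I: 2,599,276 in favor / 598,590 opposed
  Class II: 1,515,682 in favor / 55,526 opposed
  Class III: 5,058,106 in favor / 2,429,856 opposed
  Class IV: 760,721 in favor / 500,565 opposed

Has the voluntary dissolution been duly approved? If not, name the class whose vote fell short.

Class I: 2/3 of 3897375 = 2598250; 2,598,250 required, 2,599,276 in favor — approved.
Class II: 4/5 of 1895370 = 1516296; 1,516,296 required, 1,515,682 in favor — not approved.
Class III: 2/3 of 7586901 = 5057934; 5,057,934 required, 5,058,106 in favor — approved.
Class IV: 3/5 of 1267631 = 760578.60, rounded up to 760579; 760,579 required, 760,721 in favor — approved.

Not approved — the Class II shares did not give the required vote.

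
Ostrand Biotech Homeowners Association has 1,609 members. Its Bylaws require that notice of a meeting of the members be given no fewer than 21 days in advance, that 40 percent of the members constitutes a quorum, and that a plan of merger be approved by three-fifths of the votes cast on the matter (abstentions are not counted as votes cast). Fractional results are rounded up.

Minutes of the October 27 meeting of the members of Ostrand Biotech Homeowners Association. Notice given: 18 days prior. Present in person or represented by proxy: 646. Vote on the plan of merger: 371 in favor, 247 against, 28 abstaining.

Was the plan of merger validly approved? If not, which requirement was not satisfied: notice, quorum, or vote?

Invalid — notice requirement not satisfied.

Notice: 18 days given; 21 required. Not satisfied.
Quorum: 40% of 1,609 = 643.60, rounded up to 644; 646 present. Satisfied.
Vote: requires three-fifths of the votes cast (646 − 28 abstaining = 618); 3/5 of 618 = 370.80, rounded up to 371, so 371 needed; 371 in favor. Satisfied.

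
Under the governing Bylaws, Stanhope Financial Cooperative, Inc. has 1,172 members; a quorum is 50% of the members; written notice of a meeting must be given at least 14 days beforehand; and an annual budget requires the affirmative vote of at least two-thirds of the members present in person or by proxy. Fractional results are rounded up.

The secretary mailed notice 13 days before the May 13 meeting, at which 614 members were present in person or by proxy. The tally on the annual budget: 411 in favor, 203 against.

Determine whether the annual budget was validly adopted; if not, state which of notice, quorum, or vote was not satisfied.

Notice: 13 days given; 14 required. Not satisfied.
Quorum: 50% of 1,172 = 586; 614 present. Satisfied.
Vote: requires two-thirds of those present (614); 2/3 of 614 = 409.33, rounded up to 410, so 410 needed; 411 in favor. Satisfied.

Invalid — notice requirement not satisfied.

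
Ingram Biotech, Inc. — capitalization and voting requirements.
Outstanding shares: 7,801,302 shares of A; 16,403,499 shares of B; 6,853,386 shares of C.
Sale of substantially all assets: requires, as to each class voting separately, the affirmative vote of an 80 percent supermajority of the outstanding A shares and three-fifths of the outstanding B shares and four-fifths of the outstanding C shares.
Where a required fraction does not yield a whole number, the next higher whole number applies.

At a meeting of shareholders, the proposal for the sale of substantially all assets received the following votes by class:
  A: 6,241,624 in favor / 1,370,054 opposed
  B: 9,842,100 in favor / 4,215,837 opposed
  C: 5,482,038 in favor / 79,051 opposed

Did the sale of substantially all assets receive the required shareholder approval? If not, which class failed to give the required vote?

Not approved — the C shares did not give the required vote.

A: 4/5 of 7801302 = 6241041.60, rounded up to 6241042; 6,241,042 required, 6,241,624 in favor — approved.
B: 3/5 of 16403499 = 9842099.40, rounded up to 9842100; 9,842,100 required, 9,842,100 in favor — approved.
C: 4/5 of 6853386 = 5482708.80, rounded up to 5482709; 5,482,709 required, 5,482,038 in favor — not approved.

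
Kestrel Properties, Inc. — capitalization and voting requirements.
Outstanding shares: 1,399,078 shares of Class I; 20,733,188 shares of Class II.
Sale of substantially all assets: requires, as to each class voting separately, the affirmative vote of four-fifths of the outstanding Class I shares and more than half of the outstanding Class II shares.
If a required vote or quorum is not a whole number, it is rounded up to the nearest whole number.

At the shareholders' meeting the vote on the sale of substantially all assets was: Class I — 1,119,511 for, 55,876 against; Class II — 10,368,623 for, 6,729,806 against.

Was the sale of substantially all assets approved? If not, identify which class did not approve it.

Approved — every class gave the required vote.

Class I: 4/5 of 1399078 = 1119262.40, rounded up to 1119263; 1,119,263 required, 1,119,511 in favor — approved.
Class II: a majority of 20733188 is 10366595; 10,366,595 required, 10,368,623 in favor — approved.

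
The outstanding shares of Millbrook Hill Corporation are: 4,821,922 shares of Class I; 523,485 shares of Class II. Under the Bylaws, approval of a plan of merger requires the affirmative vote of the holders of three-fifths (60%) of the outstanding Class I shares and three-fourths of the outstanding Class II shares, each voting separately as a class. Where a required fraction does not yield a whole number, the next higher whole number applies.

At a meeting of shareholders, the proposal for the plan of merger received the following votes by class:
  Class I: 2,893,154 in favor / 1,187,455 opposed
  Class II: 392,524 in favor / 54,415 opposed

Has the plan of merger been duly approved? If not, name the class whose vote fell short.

Not approved — the Class II shares did not give the required vote.

Class I: 3/5 of 4821922 = 2893153.20, rounded up to 2893154; 2,893,154 required, 2,893,154 in favor — approved.
Class II: 3/4 of 523485 = 392613.75, rounded up to 392614; 392,614 required, 392,524 in favor — not approved.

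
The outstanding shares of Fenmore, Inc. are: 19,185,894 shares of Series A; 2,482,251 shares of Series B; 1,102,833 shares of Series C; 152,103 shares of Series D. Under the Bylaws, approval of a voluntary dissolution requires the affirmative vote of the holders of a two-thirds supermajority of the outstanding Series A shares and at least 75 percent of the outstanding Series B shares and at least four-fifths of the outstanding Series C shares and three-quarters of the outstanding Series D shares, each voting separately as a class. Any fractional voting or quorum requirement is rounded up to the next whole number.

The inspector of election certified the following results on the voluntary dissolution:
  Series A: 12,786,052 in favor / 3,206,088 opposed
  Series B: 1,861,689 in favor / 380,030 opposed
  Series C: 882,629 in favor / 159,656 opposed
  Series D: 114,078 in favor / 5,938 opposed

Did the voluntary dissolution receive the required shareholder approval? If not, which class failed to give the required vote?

Not approved — the Series A shares did not give the required vote.

Series A: 2/3 of 19185894 = 12790596; 12,790,596 required, 12,786,052 in favor — not approved.
Series B: 3/4 of 2482251 = 1861688.25, rounded up to 1861689; 1,861,689 required, 1,861,689 in favor — approved.
Series C: 4/5 of 1102833 = 882266.40, rounded up to 882267; 882,267 required, 882,629 in favor — approved.
Series D: 3/4 of 152103 = 114077.25, rounded up to 114078; 114,078 required, 114,078 in favor — approved.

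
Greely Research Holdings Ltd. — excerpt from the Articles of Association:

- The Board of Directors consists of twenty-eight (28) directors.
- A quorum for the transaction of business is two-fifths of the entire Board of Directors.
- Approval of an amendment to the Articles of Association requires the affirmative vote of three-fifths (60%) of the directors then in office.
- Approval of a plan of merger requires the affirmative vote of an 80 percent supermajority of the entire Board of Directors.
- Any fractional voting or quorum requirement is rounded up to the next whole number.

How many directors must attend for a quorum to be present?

2/5 of 28 = 11.20, rounded up to 12.

12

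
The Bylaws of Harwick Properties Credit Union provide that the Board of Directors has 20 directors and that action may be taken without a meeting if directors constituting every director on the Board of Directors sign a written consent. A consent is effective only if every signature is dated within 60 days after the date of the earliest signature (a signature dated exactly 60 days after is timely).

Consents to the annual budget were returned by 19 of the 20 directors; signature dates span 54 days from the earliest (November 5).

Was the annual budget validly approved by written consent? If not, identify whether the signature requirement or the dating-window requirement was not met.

Signatures required: all of 20 — unanimous means all 20, so 20 needed; 19 signed. Insufficient.
Dating window: the latest signature is 54 days after the earliest; the limit is 60 days. Within the window.

Not effective — insufficient signatures.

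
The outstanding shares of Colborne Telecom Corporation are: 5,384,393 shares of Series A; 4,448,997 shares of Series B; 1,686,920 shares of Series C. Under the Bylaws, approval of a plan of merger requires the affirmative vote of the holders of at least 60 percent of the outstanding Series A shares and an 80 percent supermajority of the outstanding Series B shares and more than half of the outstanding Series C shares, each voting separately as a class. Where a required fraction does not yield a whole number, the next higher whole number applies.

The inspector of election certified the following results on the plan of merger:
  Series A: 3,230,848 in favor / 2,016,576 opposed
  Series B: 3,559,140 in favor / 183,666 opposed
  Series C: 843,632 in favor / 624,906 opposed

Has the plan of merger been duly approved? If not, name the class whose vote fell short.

Not approved — the Series B shares did not give the required vote.

Series A: 3/5 of 5384393 = 3230635.80, rounded up to 3230636; 3,230,636 required, 3,230,848 in favor — approved.
Series B: 4/5 of 4448997 = 3559197.60, rounded up to 3559198; 3,559,198 required, 3,559,140 in favor — not approved.
Series C: a majority of 1686920 is 843461; 843,461 required, 843,632 in favor — approved.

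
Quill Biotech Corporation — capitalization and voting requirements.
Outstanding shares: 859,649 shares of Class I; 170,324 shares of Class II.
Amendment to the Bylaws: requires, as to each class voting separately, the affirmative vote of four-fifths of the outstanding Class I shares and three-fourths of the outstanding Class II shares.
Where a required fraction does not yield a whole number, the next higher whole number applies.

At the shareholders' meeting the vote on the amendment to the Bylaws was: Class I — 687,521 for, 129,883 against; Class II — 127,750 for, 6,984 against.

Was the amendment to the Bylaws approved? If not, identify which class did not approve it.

Class I: 4/5 of 859649 = 687719.20, rounded up to 687720; 687,720 required, 687,521 in favor — not approved.
Class II: 3/4 of 170324 = 127743; 127,743 required, 127,750 in favor — approved.

Not approved — the Class I shares did not give the required vote.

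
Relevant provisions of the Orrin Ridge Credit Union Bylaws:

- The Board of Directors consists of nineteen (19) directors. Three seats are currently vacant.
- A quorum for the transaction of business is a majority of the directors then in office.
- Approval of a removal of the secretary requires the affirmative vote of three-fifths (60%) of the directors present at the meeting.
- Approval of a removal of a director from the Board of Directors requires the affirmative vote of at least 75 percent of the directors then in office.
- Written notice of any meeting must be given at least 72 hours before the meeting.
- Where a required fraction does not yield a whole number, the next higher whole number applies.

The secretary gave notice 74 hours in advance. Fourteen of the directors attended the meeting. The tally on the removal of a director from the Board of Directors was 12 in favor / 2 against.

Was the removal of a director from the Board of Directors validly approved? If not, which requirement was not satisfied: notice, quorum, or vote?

Notice: 74 hours given; 72 required (74 ≥ 72). Satisfied.
Quorum: 14 present; quorum is 9. Satisfied.
Vote: the removal of a director from the Board of Directors requires three-fourths of the directors then in office (16). 3/4 of 16 = 12, so 12 affirmative votes are needed; 12 voted in favor. Satisfied.

Valid — all requirements satisfied.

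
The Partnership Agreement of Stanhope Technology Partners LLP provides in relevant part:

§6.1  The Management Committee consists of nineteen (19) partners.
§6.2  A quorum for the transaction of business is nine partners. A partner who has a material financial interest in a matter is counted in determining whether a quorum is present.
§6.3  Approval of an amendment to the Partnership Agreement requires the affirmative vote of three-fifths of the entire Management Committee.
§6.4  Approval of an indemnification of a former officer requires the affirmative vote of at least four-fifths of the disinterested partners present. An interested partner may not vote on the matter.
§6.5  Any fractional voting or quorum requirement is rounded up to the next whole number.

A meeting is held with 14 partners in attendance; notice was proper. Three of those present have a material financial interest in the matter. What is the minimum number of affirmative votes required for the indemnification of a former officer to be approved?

9

The indemnification of a former officer requires four-fifths of the disinterested partners present (14 − 3 = 11).
4/5 of 11 = 8.80, rounded up to 9.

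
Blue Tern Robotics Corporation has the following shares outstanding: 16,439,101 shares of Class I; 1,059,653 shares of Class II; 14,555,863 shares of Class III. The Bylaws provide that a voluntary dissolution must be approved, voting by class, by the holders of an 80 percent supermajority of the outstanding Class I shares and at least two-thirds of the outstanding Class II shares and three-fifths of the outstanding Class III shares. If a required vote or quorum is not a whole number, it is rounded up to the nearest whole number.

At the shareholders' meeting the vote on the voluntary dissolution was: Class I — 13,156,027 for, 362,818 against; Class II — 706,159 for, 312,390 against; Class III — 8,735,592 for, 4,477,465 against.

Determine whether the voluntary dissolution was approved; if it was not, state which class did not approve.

Class I: 4/5 of 16439101 = 13151280.80, rounded up to 13151281; 13,151,281 required, 13,156,027 in favor — approved.
Class II: 2/3 of 1059653 = 706435.33, rounded up to 706436; 706,436 required, 706,159 in favor — not approved.
Class III: 3/5 of 14555863 = 8733517.80, rounded up to 8733518; 8,733,518 required, 8,735,592 in favor — approved.

Not approved — the Class II shares did not give the required vote.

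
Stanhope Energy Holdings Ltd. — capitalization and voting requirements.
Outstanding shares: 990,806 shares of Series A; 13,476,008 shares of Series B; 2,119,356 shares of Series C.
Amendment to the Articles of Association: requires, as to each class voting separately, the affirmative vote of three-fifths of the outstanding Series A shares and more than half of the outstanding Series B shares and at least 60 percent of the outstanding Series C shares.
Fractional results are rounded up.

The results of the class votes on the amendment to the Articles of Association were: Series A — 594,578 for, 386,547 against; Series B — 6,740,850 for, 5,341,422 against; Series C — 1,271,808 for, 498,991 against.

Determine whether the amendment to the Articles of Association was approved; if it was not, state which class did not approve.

Series A: 3/5 of 990806 = 594483.60, rounded up to 594484; 594,484 required, 594,578 in favor — approved.
Series B: a majority of 13476008 is 6738005; 6,738,005 required, 6,740,850 in favor — approved.
Series C: 3/5 of 2119356 = 1271613.60, rounded up to 1271614; 1,271,614 required, 1,271,808 in favor — approved.

Approved — every class gave the required vote.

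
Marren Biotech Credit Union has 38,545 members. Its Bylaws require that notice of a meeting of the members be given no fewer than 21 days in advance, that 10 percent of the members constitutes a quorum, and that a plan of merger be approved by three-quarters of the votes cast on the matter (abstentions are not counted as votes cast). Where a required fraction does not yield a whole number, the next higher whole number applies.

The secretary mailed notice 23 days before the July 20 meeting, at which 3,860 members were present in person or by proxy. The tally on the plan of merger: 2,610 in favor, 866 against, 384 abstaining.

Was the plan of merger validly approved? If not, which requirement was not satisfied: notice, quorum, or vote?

Notice: 23 days given; 21 required. Satisfied.
Quorum: 10% of 38,545 = 3,854.50, rounded up to 3,855; 3,860 present. Satisfied.
Vote: requires three-fourths of the votes cast (3,860 − 384 abstaining = 3,476); 3/4 of 3476 = 2607, so 2,607 needed; 2,610 in favor. Satisfied.

Valid — all requirements satisfied.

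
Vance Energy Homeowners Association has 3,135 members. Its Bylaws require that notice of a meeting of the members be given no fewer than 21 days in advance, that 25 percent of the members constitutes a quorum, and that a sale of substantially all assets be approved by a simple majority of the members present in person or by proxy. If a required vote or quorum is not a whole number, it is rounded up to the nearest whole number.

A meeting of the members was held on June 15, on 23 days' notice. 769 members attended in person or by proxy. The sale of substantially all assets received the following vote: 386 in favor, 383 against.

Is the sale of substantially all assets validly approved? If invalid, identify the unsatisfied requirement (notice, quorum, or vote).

Notice: 23 days given; 21 required. Satisfied.
Quorum: 25% of 3,135 = 783.75, rounded up to 784; 769 present. Not satisfied.
Vote: requires a majority of those present (769); a majority of 769 is 385, so 385 needed; 386 in favor. Satisfied.

Invalid — quorum requirement not satisfied.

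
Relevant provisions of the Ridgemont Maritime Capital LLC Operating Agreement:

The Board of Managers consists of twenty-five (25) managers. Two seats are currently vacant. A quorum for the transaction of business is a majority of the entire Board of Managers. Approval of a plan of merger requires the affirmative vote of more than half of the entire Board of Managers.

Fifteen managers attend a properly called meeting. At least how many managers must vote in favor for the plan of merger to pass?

The plan of merger requires a majority of the entire Board of Managers (25).
A majority of 25 is 13.

13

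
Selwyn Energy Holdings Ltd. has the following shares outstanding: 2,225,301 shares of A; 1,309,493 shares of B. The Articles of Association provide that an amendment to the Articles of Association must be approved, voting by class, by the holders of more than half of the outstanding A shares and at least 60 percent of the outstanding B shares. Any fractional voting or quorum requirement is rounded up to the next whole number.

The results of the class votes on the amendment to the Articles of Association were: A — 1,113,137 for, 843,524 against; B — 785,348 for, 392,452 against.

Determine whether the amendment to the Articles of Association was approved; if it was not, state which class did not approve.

A: a majority of 2225301 is 1112651; 1,112,651 required, 1,113,137 in favor — approved.
B: 3/5 of 1309493 = 785695.80, rounded up to 785696; 785,696 required, 785,348 in favor — not approved.

Not approved — the B shares did not give the required vote.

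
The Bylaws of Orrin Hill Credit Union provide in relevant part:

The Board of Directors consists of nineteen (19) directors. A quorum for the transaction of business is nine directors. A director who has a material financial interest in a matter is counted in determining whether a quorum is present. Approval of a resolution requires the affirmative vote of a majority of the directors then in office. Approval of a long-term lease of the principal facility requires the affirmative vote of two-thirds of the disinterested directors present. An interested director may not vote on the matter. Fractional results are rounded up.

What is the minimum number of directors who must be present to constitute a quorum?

The quorum is fixed at 9.

9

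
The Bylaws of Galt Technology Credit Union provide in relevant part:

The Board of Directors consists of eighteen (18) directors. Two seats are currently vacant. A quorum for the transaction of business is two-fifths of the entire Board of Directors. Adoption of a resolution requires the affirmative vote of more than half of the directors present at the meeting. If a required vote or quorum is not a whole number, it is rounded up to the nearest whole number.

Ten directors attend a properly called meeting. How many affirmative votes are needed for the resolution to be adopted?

6

The resolution requires a majority of the directors present (10).
A majority of 10 is 6.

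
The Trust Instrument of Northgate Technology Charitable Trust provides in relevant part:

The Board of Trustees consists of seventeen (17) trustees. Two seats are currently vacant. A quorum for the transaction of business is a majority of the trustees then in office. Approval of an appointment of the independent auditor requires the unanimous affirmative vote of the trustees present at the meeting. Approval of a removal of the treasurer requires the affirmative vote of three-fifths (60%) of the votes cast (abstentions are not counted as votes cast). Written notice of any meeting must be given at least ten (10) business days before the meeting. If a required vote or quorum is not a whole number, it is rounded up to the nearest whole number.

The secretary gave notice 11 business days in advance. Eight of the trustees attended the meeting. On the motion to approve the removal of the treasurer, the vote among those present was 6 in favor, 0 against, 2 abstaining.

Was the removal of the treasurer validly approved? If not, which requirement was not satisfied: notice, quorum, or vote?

Valid — all requirements satisfied.

Notice: 11 business days given; 10 required (11 ≥ 10). Satisfied.
Quorum: 8 present; quorum is 8. Satisfied.
Vote: the removal of the treasurer requires three-fifths of the votes cast (8 present − 2 abstaining = 6). 3/5 of 6 = 3.60, rounded up to 4, so 4 affirmative votes are needed; 6 voted in favor. Satisfied.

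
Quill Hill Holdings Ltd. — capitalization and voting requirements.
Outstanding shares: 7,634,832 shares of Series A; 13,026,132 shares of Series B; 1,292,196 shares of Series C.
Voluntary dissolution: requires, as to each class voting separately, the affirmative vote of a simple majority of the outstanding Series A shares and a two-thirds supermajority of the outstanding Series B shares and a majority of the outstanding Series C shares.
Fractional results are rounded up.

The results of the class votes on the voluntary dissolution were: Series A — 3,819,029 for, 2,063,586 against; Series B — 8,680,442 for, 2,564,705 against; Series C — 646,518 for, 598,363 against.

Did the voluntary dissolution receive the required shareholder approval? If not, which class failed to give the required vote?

Series A: a majority of 7634832 is 3817417; 3,817,417 required, 3,819,029 in favor — approved.
Series B: 2/3 of 13026132 = 8684088; 8,684,088 required, 8,680,442 in favor — not approved.
Series C: a majority of 1292196 is 646099; 646,099 required, 646,518 in favor — approved.

Not approved — the Series B shares did not give the required vote.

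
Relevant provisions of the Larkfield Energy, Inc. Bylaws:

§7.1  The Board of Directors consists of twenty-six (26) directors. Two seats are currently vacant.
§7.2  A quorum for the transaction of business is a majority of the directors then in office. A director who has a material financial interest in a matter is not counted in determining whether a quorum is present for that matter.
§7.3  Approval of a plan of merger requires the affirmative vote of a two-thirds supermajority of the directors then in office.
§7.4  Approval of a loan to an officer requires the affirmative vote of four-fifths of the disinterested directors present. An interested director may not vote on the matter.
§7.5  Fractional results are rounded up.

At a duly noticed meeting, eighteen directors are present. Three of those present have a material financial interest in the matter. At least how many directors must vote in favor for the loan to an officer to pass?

12

The loan to an officer requires four-fifths of the disinterested directors present (18 − 3 = 15).
4/5 of 15 = 12.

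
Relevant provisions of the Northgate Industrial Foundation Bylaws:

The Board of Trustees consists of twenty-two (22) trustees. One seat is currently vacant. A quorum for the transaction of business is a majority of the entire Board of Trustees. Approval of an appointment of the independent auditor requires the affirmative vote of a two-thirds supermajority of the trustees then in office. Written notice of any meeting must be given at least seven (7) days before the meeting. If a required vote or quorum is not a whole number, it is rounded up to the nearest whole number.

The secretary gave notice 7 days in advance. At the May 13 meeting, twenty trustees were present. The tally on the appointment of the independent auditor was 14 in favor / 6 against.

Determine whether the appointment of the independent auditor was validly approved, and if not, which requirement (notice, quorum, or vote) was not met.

Notice: 7 days given; 7 required (7 ≥ 7). Satisfied.
Quorum: 20 present; quorum is 12. Satisfied.
Vote: the appointment of the independent auditor requires two-thirds of the trustees then in office (21). 2/3 of 21 = 14, so 14 affirmative votes are needed; 14 voted in favor. Satisfied.

Valid — all requirements satisfied.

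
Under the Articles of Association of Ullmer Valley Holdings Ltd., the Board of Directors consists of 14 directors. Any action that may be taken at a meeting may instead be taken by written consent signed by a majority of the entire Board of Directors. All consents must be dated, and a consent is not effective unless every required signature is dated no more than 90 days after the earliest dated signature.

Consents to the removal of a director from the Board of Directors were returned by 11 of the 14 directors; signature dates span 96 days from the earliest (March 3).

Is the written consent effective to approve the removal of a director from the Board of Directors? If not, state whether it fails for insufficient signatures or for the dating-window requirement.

Signatures required: a majority of 14 — a majority of 14 is 8, so 8 needed; 11 signed. Sufficient.
Dating window: the latest signature is 96 days after the earliest; the limit is 90 days. Outside the window.

Not effective — dating-window requirement not satisfied.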